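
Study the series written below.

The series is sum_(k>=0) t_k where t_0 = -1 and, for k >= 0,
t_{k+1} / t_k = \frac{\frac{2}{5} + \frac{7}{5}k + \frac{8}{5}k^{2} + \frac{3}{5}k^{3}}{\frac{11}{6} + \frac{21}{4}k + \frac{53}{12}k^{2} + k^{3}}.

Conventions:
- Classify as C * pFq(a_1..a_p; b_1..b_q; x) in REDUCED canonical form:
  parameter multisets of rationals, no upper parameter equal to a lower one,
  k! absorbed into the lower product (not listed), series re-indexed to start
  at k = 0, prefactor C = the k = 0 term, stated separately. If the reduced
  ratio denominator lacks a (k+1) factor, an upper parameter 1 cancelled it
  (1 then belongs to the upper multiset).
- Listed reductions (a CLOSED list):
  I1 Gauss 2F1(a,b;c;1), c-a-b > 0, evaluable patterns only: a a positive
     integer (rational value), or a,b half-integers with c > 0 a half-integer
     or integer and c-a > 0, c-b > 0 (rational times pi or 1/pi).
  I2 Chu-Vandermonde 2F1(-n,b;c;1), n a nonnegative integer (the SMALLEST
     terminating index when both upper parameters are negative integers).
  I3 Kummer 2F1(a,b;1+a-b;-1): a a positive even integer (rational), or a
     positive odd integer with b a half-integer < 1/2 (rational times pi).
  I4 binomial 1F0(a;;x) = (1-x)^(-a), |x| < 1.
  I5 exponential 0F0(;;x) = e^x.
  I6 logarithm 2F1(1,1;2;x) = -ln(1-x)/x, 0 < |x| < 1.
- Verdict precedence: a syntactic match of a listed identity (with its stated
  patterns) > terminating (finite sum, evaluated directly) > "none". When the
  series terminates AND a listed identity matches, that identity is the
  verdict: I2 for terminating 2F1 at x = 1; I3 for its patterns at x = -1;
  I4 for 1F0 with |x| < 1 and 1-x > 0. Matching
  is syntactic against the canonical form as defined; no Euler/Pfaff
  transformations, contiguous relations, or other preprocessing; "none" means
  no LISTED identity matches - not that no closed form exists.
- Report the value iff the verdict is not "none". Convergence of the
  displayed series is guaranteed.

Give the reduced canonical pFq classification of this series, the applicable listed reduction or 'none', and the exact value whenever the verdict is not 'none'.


Prefactor -1, argument \frac{3}{5}: 2F1 with upper {1, 1} over lower {\frac{11}{4}}. Verdict: none (x = \frac{3}{5}): each listed identity misses the multisets {1, 1} ; {\frac{11}{4}}.

The tell: from the first term -1: the expanded ratio factors over Q; C = -1, x = 3/5, roots give parameters.
Step ratio: r(k) = \frac{3}{5} * (k+1) (k+1) / [(k+\frac{11}{4}) (k+1)] - rational in k. x = \frac{3}{5}; t_0 = -1; negate the roots.


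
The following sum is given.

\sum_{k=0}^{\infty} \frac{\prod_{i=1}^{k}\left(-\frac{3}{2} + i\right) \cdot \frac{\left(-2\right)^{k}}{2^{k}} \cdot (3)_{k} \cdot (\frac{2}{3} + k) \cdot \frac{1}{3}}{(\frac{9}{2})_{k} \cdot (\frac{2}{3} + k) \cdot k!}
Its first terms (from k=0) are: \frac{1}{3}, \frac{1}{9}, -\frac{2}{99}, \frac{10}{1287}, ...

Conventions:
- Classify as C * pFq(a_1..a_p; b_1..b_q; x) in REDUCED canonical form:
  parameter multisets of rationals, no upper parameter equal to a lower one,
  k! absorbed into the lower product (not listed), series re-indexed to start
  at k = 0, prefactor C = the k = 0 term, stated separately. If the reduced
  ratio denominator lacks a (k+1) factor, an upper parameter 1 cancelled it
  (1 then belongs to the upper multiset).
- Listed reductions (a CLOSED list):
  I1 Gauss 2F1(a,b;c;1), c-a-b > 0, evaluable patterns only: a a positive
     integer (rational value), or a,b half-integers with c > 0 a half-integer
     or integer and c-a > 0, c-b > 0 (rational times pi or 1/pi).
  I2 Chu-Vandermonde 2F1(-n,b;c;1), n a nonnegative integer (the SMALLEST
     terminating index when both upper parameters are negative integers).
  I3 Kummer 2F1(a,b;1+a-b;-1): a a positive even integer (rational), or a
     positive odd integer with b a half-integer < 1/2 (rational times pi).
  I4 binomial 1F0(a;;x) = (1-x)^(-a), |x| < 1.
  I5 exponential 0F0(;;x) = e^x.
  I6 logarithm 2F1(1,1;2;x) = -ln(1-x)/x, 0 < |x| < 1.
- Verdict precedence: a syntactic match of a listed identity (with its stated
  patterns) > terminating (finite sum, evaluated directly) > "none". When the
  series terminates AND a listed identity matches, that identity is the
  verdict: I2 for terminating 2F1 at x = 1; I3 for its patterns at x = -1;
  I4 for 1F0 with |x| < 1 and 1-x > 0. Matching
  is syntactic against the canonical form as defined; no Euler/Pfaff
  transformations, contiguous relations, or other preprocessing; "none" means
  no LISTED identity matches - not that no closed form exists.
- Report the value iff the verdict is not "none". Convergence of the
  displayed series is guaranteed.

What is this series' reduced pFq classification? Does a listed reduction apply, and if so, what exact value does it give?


Key step: t_0 = \frac{1}{3} here, and the running product (C = 1/3, x = -1) telescopes to a rising factorial.
Consecutive-term ratio: r(k) = -1 * (k-\frac{1}{2}) (k+3) / [(k+\frac{9}{2}) (k+1)] ; factor over Q: parameters, x = -1, and C = \frac{1}{3}.

Classification (C = \frac{1}{3}): 2F1 with upper {-\frac{1}{2}, 3}, lower {\frac{9}{2}}, argument x = -1. Verdict: this is the Kummer evaluation I3 (x = -1; c = \frac{9}{2} equals 1+a-b for upper {-\frac{1}{2}, 3}: listed pattern). Exact value: \frac{35}{256} \cdot \pi.


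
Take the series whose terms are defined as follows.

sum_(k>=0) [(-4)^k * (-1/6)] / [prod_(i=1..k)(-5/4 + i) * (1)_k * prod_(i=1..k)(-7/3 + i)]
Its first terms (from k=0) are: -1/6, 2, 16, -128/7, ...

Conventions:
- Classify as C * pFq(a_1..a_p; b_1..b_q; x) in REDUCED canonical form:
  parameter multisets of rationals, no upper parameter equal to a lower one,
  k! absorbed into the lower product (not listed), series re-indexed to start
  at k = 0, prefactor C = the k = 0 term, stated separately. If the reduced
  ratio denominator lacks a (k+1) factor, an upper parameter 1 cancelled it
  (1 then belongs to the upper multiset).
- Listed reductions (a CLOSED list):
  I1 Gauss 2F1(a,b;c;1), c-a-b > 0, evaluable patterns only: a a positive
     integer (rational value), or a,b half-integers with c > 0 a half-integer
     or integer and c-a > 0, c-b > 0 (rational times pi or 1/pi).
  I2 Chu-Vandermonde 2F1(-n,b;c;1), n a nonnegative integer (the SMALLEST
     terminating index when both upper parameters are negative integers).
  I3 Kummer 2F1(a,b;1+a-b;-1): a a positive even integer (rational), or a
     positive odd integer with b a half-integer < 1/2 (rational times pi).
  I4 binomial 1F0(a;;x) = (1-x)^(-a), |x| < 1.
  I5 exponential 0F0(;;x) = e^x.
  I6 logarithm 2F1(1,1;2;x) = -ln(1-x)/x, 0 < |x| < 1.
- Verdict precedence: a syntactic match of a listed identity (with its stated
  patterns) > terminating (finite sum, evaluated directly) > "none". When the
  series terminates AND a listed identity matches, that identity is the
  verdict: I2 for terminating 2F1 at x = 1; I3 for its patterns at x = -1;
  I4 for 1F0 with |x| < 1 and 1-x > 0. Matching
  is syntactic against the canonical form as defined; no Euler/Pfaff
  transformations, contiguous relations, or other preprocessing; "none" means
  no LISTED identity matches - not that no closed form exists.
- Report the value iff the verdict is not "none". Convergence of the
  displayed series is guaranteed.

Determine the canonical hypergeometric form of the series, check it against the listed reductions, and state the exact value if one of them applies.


Reduced: x = -4, 0F2, upper = {-}, lower = {-4/3, -1/4}, C = -1/6. Verdict: none. No listed pattern accepts 0F2(-; -4/3, -1/4; -4).

The tell: with t_0 = -1/6, the lower running product (C = -1/6) is a rising factorial.
Ratio: r(k) = (-4) * 1 / [(k-4/3) (k-1/4) (k+1)] - poly over poly, x = (-4) from leading terms; C = -1/6 at k = 0.


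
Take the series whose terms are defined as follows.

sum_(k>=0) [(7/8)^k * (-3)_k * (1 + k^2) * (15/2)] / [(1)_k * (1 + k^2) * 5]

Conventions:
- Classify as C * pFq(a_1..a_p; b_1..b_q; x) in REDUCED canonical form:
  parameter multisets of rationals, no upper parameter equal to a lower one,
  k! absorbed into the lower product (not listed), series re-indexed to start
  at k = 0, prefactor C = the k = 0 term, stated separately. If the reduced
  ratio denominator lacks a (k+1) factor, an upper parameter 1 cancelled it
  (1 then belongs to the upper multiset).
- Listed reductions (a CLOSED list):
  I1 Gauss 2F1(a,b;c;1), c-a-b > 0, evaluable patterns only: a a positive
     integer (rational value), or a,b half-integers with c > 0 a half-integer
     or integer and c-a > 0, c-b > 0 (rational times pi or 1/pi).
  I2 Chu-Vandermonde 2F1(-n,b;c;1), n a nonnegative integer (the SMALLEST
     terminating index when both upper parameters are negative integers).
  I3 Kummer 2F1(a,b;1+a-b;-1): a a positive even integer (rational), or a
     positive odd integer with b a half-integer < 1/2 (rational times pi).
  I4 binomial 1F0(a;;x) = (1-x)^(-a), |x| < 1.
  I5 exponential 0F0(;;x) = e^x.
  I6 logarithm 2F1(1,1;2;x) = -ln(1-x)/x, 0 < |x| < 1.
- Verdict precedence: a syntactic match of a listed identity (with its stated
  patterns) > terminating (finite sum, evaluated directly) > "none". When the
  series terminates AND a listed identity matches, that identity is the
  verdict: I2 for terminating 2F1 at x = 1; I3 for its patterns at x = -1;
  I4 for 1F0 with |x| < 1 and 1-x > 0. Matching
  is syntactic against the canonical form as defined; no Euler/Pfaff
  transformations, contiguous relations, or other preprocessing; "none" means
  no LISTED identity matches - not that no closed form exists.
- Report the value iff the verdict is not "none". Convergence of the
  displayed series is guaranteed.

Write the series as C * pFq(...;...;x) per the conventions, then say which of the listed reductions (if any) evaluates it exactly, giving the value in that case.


Reduced: x = 7/8, 1F0, upper = {-3}, lower = {-}, C = 3/2. Verdict: the I4 binomial reduction matches (the 1F0 binomial series: exponent 3, x = 7/8). Hence: 3/1024.

First insight: with t_0 = 3/2, the factor k^2 + 1 cancels (top and bottom), leaving C = 3/2.
Ratio: r(k) = (7/8) * (k-3) / [(k+1)] ; factor over Q: parameters, x = (7/8), and C = 3/2.


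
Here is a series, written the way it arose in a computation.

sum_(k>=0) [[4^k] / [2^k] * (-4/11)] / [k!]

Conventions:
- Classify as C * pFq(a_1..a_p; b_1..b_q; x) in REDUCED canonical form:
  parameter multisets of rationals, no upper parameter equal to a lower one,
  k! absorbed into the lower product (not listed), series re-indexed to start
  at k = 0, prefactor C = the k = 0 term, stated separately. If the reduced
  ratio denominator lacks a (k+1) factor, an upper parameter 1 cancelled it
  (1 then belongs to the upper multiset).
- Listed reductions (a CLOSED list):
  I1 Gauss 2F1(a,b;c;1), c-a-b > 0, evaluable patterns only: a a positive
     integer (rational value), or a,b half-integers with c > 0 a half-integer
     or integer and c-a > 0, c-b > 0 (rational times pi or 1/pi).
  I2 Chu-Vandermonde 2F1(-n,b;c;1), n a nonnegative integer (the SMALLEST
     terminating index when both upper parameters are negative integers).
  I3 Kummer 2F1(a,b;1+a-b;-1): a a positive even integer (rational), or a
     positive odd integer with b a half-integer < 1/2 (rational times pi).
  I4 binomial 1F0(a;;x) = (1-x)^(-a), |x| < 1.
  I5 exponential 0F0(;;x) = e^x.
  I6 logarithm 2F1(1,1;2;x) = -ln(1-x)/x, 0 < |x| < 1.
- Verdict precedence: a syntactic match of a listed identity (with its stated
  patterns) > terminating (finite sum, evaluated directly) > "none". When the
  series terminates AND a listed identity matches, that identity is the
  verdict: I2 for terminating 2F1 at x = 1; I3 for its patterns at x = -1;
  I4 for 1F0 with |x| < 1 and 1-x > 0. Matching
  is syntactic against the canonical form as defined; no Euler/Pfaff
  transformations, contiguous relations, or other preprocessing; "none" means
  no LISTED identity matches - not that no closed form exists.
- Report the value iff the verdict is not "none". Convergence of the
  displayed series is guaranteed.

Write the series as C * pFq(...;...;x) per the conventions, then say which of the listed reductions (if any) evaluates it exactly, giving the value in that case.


This is -4/11 * 0F0(-; -; 2) in reduced canonical form. Verdict at x = 2: the I5 exponential reduction matches (the 0F0 exponential series at x = 2). Its exact value is (-4/11) * e^(2).

The tell: t_0 = -4/11 here, and the two k-th powers (C = -4/11) combine into one argument.
Consecutive-term ratio: r(k) = 2 * 1 / [(k+1)] - rational; roots negated = parameters, x = 2, C = -4/11.


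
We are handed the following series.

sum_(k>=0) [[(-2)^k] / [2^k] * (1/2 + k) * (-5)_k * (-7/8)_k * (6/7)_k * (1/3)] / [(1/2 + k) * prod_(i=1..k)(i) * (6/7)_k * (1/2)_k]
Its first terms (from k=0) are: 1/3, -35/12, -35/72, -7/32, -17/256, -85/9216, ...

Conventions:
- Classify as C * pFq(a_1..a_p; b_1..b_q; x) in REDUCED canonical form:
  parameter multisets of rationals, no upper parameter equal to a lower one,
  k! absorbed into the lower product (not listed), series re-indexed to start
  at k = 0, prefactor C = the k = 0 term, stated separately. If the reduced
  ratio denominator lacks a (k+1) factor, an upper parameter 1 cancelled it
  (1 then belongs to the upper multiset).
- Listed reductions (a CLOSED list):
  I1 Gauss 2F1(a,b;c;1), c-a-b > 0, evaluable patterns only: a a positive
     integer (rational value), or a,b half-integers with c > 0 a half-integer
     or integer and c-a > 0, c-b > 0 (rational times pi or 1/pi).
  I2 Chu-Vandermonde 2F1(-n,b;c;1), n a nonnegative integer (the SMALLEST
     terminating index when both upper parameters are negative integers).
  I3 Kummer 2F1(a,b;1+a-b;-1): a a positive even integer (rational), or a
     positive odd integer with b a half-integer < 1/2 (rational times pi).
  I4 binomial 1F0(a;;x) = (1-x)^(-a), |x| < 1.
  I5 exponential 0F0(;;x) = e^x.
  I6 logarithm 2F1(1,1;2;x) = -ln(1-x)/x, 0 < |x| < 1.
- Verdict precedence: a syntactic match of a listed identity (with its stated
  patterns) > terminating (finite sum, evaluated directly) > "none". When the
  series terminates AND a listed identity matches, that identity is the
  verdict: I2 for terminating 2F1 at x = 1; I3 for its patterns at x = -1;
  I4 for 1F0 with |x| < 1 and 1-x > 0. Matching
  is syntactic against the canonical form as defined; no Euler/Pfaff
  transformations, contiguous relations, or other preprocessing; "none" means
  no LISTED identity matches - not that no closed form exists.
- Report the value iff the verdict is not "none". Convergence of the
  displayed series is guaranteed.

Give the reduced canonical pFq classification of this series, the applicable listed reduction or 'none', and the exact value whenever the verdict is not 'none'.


At argument -1: a 2F1 with upper {-5, -7/8}, lower {1/2}, scaled by C = 1/3. Verdict: terminating. With -5 upstairs the series is a 6-term polynomial sum; evaluated term by term. Value: -31001/9216.

Key observation: t_0 = 1/3 here, and the product of the first k integers (C = 1/3) is k!.
Ratio: r(k) = (-1) * (k-5) (k-7/8) / [(k+1/2) (k+1)] - rational in k, leading ratio (-1); with t_0 = 1/3, classification follows.


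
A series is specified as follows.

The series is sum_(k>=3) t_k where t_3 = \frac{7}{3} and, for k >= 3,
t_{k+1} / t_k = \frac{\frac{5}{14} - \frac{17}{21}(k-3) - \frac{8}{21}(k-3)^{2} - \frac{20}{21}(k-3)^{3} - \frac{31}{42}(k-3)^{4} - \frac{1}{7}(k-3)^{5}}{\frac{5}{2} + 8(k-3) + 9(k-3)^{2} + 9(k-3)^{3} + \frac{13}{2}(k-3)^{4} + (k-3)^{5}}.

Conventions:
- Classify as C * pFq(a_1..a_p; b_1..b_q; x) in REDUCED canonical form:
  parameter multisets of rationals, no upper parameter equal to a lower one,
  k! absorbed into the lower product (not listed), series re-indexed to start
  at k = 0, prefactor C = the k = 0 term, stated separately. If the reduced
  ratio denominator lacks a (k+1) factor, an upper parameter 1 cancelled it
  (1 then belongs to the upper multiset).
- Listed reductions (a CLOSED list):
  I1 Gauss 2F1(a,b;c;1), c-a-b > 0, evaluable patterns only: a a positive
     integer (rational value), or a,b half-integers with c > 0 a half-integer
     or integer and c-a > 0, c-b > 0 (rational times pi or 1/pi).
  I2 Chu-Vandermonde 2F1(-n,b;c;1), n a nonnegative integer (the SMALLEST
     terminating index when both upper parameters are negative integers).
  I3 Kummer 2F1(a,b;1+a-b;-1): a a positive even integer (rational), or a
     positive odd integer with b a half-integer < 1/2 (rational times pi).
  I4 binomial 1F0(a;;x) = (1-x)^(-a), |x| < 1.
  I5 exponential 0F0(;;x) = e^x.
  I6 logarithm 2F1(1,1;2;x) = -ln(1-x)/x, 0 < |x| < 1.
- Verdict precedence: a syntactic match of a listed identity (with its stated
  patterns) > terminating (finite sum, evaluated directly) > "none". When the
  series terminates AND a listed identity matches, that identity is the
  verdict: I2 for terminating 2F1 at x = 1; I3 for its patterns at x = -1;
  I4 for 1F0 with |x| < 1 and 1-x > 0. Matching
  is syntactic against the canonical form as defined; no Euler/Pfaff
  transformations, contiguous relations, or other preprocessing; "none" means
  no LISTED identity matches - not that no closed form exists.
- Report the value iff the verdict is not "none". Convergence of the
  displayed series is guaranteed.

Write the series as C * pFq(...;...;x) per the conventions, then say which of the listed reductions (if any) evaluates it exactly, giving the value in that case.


Reduced: x = -\frac{1}{7}, 3F2, upper = {-\frac{1}{3}, \frac{5}{2}, 3}, lower = {\frac{1}{2}, 5}, C = \frac{7}{3}. Verdict: none - this 3F2 at x = -\frac{1}{7} matches no listed pattern, and upper {-\frac{1}{3}, \frac{5}{2}, 3} holds no stopper.

Structural cue: t_0 = \frac{7}{3} here, and the ratio is unreduced: k^2 + 1 divides both sides (prefactor 7/3).
Term ratio: r(k) = -\frac{1}{7} * (k-\frac{1}{3}) (k+\frac{5}{2}) (k+3) / [(k+\frac{1}{2}) (k+5) (k+1)] - rational; roots negated = parameters, x = -\frac{1}{7}, C = \frac{7}{3}.


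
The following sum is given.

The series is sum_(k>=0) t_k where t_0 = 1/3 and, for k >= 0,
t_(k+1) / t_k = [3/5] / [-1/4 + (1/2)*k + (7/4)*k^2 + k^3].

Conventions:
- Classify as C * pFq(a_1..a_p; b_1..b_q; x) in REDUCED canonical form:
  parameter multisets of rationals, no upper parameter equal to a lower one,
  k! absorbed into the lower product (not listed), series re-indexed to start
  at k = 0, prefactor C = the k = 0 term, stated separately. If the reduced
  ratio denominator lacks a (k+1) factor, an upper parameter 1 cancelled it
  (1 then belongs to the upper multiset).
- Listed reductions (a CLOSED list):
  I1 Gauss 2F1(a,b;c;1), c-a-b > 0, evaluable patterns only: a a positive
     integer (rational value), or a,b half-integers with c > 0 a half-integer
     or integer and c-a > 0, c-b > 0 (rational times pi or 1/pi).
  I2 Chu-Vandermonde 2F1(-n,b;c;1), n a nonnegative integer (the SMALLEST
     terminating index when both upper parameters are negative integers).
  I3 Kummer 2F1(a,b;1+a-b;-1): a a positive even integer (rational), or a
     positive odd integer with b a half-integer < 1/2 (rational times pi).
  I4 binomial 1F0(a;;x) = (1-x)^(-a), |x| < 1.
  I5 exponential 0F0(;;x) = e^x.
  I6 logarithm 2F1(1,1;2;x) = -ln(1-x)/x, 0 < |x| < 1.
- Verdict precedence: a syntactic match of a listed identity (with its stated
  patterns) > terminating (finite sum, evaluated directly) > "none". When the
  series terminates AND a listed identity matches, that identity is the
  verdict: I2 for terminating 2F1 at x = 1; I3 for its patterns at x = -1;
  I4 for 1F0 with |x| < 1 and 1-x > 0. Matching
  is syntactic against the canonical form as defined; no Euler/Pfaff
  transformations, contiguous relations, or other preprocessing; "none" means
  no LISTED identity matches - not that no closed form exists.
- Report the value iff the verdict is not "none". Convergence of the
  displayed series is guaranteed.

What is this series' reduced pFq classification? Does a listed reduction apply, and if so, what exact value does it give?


With C = 1/3: the canonical form is 0F2(-; -1/4, 1; 3/5). Verdict: no listed reduction: x = 3/5 and upper {-} fail every I1-I6 pattern.

Key step: from the first term 1/3: the expanded ratio factors over Q; C = 1/3, x = 3/5, roots give parameters.
Adjacent-term ratio: r(k) = (3/5) * 1 / [(k-1/4) (k+1) (k+1)] - rational; roots negated = parameters, x = (3/5), C = 1/3.


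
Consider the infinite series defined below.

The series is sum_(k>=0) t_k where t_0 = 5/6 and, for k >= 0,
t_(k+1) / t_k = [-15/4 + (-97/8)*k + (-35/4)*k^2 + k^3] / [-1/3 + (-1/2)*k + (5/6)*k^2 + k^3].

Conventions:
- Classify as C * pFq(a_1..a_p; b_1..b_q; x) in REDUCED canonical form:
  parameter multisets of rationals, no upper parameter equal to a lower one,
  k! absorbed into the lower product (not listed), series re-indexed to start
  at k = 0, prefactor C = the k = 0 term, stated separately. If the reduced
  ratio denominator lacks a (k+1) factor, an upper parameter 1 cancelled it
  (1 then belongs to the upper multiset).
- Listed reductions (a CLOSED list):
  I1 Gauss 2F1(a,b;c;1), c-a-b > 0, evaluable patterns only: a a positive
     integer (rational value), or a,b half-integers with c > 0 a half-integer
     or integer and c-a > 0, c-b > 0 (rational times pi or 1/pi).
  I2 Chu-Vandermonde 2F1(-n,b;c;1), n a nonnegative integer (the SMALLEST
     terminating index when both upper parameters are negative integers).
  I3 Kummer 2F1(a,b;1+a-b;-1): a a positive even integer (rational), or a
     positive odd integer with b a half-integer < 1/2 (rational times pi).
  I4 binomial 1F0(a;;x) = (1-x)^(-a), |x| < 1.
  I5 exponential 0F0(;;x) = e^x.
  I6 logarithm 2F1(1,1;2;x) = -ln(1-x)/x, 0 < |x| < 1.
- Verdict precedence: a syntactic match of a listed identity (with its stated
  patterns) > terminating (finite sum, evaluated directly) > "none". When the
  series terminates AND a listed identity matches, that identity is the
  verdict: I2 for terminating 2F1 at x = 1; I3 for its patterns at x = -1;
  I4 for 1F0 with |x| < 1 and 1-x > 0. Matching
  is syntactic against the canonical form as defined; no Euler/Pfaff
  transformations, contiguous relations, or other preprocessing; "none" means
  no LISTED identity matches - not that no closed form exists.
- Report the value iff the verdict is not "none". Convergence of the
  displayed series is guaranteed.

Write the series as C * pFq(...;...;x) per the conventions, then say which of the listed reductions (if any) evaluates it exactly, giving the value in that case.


Key step: t_0 being 5/6, the ratio is unreduced: k + 1/2 divides both sides (C = 5/6).
Consecutive-term ratio: r(k) = 1 * (k-10) (k+3/4) / [(k-2/3) (k+1)] - poly over poly, x = 1 from leading terms; C = 5/6 at k = 0.

At argument 1: a 2F1 with upper {-10, 3/4}, lower {-2/3}, scaled by C = 5/6. Verdict: Chu-Vandermonde (I2) matches (terminating 2F1 at x = 1 with n = 10, b = 3/4, c = -2/3). Exact value: -839612711/3221225472.


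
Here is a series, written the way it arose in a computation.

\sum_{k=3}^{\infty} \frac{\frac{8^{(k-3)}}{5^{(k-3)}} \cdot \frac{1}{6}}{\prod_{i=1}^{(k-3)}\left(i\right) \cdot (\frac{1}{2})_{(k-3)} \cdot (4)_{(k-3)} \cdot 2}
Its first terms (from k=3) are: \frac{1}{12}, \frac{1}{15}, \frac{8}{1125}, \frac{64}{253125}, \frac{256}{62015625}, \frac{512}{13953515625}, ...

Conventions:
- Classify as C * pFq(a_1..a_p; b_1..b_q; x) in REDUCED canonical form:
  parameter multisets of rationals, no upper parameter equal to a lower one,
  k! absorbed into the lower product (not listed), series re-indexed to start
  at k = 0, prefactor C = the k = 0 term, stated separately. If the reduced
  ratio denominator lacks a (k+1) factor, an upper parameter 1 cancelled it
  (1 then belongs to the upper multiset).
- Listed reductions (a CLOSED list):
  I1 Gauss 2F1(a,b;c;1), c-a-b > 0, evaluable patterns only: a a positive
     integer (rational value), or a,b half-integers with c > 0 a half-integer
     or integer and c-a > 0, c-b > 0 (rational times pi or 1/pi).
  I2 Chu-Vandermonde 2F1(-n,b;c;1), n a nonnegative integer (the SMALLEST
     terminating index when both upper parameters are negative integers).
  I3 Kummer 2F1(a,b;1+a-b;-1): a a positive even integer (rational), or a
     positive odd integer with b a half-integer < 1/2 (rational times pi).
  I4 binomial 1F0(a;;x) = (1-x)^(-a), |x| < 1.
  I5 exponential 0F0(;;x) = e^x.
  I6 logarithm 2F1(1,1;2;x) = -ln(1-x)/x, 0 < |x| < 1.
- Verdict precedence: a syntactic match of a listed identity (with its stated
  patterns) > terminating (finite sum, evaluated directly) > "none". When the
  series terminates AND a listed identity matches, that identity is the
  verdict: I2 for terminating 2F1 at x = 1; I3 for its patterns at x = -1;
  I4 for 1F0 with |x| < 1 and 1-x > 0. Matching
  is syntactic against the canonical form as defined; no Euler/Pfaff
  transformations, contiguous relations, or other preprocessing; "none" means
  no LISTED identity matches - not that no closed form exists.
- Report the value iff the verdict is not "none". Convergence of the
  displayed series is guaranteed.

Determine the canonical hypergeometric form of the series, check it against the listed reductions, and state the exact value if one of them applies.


This is \frac{1}{12} * 0F2(-; \frac{1}{2}, 4; \frac{8}{5}) in reduced canonical form. Verdict: none here - no I1-I6 shape fits x = \frac{8}{5} with lower {\frac{1}{2}, 4}.

Key step: x = \frac{8}{5} and the product of the first k integers (C = 1/12, x = 8/5) is k!.
Ratio: r(k) = \frac{8}{5} * 1 / [(k+\frac{1}{2}) (k+4) (k+1)] - rational in k, leading ratio \frac{8}{5}; with t_0 = \frac{1}{12}, classification follows.


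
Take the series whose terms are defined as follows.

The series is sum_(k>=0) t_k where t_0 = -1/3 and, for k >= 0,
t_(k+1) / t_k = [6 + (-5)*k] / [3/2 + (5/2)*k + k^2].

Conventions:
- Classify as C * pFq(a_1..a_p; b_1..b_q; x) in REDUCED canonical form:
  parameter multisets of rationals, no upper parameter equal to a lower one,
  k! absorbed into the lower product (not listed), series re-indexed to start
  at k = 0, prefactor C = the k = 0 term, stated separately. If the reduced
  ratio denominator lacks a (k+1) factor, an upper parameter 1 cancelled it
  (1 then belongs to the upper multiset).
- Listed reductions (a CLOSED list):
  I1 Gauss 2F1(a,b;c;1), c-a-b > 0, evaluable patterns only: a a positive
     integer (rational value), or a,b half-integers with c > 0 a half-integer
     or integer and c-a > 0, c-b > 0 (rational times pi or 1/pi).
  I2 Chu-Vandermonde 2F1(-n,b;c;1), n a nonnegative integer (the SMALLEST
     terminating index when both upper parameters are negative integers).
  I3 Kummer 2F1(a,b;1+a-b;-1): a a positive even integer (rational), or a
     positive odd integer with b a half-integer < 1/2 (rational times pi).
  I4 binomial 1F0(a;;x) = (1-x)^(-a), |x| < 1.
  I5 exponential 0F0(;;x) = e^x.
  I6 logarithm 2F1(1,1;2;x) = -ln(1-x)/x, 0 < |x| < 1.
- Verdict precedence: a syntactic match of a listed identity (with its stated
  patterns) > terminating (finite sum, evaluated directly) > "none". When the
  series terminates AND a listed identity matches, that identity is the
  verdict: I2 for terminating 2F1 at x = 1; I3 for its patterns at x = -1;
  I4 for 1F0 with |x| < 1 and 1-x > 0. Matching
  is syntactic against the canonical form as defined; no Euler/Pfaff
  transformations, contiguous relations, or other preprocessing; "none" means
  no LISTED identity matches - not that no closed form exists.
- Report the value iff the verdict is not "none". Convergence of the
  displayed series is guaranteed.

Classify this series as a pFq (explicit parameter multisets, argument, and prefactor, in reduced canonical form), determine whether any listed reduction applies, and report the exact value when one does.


Key observation: x = (-5) and the expanded ratio factors over Q; prefactor -1/3, roots give parameters.
Consecutive-term ratio: r(k) = (-5) * (k-6/5) / [(k+3/2) (k+1)] - poly over poly, x = (-5) from leading terms; C = -1/3 at k = 0.

Classification (C = -1/3): 1F1 with upper {-6/5}, lower {3/2}, argument x = -5. Verdict: no listed reduction: x = -5 and upper {-6/5} fail every I1-I6 pattern.


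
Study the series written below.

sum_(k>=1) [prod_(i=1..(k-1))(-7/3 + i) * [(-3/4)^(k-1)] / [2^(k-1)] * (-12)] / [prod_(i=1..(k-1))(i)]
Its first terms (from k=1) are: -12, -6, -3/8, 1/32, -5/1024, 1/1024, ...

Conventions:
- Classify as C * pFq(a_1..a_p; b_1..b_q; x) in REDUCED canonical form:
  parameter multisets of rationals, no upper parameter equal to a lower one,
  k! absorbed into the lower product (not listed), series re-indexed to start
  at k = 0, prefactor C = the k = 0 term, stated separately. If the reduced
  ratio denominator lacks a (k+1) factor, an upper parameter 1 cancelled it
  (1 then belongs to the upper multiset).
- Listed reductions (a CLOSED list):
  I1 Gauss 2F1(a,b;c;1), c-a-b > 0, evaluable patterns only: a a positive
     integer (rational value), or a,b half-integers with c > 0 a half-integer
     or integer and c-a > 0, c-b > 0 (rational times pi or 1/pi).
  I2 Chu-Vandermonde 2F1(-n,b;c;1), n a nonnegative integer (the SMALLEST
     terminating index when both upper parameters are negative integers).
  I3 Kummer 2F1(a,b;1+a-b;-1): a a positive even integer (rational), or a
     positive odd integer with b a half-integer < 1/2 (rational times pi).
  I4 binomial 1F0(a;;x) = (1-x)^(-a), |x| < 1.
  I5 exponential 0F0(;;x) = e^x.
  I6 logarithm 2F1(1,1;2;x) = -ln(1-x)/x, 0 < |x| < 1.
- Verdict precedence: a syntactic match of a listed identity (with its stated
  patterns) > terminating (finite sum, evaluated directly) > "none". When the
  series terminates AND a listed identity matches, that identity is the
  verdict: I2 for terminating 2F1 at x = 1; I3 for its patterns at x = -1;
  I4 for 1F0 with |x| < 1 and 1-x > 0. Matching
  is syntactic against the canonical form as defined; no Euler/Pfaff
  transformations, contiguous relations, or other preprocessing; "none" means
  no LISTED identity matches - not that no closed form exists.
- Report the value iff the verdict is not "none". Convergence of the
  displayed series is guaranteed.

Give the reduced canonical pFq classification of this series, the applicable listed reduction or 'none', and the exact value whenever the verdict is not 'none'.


The tell: from the first term -12: the product of the first k integers (prefactor -12) is k!.
Term ratio: r(k) = (-3/8) * (k-4/3) / [(k+1)] - rational; roots negated = parameters, x = (-3/8), C = -12.

At argument -3/8: a 1F0 with upper {-4/3}, lower {-}, scaled by C = -12. Verdict (x = -3/8): binomial (I4) applies (the 1F0 binomial series: exponent 4/3, x = -3/8). Value: (-12) * (11/8)^(4/3).


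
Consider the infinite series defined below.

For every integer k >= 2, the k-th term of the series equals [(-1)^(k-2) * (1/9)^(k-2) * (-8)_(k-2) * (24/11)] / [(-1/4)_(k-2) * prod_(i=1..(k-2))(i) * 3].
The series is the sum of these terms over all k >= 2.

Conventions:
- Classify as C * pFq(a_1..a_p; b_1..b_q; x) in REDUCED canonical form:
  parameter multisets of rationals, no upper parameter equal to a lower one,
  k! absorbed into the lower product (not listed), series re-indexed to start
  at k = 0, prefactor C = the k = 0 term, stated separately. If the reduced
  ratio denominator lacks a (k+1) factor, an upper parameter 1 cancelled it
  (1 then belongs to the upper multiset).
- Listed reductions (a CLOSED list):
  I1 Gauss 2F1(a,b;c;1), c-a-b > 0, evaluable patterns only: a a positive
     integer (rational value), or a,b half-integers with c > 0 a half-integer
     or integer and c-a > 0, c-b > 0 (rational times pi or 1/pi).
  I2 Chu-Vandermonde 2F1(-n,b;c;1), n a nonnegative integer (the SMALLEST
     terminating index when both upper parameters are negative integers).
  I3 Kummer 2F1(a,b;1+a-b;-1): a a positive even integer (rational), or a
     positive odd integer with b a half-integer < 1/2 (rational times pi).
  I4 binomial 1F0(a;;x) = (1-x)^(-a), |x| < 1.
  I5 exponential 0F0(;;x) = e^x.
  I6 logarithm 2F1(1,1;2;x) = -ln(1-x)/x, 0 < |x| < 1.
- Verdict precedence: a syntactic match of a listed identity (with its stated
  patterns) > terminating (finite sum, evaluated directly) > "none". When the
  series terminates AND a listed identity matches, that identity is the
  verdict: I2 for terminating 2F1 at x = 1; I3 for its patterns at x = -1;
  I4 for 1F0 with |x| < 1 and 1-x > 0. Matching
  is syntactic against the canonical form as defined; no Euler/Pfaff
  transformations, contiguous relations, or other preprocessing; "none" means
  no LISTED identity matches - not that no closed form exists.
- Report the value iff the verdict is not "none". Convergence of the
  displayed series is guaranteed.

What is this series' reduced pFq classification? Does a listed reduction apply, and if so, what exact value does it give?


The series (x = -1/9) is 1F1: upper {-8}, lower {-1/4}, prefactor 8/11. Verdict: terminating. With -8 upstairs the series is a 9-term polynomial sum; evaluated term by term. Value: -65403523429313672/19358923371026085.

The tell: t_0 being 8/11, the product of the first k integers (C = 8/11, x = -1/9) is k!.
Term ratio: r(k) = (-1/9) * (k-8) / [(k-1/4) (k+1)] - rational; roots negated = parameters, x = (-1/9), C = 8/11.


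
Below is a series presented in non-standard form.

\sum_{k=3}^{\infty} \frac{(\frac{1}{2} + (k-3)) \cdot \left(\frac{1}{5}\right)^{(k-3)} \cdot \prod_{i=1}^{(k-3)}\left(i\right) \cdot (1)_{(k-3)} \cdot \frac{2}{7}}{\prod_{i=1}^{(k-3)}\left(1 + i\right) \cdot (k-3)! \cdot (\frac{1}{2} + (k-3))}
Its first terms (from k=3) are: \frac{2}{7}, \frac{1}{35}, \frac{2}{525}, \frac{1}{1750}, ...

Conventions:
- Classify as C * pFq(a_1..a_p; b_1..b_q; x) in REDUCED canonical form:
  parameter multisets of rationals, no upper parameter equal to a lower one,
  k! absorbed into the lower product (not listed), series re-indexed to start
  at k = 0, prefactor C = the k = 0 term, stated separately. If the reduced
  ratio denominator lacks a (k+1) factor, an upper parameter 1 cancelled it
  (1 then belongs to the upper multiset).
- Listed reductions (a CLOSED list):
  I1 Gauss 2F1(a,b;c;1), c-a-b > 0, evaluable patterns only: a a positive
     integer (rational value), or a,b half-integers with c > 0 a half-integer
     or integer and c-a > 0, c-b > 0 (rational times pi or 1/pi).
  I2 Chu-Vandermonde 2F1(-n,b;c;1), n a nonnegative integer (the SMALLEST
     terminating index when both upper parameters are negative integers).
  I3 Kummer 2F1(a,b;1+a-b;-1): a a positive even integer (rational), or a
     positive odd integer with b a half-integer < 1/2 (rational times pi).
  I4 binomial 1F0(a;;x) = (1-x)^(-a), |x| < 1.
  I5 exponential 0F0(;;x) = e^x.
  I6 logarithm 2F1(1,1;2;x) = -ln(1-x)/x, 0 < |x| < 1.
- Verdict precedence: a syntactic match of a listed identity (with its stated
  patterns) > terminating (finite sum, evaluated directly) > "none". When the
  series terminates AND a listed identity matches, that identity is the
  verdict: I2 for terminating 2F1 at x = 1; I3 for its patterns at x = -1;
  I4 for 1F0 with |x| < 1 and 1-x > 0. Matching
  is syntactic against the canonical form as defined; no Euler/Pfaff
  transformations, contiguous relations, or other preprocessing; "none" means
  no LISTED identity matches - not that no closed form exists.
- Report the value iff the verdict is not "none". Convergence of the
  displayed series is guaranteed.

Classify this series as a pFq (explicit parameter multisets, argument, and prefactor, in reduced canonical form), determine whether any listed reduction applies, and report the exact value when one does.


Prefactor \frac{2}{7}, argument \frac{1}{5}: 2F1 with upper {1, 1} over lower {2}. Verdict: logarithm (I6) applies (the logarithm: parameters (1,1;2), x = \frac{1}{5}). Its exact value is \left(-\frac{10}{7}\right) \cdot \ln\left(\frac{4}{5}\right).

First insight: x = \frac{1}{5} and k + 1/2 divides numerator and denominator alike; C = 2/7, x = 1/5 after cancelling.
Consecutive-term ratio: r(k) = \frac{1}{5} * (k+1) (k+1) / [(k+2) (k+1)] - rational; roots negated = parameters, x = \frac{1}{5}, C = \frac{2}{7}.


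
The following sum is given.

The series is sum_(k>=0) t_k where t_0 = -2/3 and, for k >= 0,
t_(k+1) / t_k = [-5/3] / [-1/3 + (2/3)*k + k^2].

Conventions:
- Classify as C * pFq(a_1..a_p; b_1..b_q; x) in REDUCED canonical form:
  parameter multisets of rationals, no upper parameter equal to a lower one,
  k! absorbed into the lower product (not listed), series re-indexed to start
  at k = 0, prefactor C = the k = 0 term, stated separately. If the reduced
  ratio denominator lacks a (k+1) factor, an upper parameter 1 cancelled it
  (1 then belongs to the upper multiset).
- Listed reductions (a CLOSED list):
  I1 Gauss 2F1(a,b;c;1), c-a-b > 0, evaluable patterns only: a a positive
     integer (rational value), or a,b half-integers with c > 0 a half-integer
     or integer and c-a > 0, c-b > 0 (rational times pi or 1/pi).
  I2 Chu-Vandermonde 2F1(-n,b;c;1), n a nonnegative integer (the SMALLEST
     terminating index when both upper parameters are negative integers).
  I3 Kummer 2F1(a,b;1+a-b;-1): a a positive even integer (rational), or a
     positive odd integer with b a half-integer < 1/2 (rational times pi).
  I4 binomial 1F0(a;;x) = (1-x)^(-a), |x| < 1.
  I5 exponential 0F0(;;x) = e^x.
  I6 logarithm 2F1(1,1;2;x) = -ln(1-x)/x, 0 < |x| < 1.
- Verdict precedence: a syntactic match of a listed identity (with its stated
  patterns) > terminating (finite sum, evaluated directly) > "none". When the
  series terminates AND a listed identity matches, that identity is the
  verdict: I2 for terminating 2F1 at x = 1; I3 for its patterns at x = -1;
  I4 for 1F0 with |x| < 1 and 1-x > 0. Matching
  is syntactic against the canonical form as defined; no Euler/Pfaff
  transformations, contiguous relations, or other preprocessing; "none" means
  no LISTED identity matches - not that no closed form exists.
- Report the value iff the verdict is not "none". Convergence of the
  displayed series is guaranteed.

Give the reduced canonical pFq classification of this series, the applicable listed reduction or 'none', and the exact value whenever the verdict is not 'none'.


Canonical form: C = -2/3 times 0F1 with upper {-}, lower {-1/3}, x = -5/3. Verdict: none here - no I1-I6 shape fits x = -5/3 with lower {-1/3}.

Key step: t_0 = -2/3 here, and the expanded ratio factors over Q; C = -2/3, x = -5/3, roots give parameters.
Consecutive-term ratio: r(k) = (-5/3) * 1 / [(k-1/3) (k+1)] - poly over poly, x = (-5/3) from leading terms; C = -2/3 at k = 0.


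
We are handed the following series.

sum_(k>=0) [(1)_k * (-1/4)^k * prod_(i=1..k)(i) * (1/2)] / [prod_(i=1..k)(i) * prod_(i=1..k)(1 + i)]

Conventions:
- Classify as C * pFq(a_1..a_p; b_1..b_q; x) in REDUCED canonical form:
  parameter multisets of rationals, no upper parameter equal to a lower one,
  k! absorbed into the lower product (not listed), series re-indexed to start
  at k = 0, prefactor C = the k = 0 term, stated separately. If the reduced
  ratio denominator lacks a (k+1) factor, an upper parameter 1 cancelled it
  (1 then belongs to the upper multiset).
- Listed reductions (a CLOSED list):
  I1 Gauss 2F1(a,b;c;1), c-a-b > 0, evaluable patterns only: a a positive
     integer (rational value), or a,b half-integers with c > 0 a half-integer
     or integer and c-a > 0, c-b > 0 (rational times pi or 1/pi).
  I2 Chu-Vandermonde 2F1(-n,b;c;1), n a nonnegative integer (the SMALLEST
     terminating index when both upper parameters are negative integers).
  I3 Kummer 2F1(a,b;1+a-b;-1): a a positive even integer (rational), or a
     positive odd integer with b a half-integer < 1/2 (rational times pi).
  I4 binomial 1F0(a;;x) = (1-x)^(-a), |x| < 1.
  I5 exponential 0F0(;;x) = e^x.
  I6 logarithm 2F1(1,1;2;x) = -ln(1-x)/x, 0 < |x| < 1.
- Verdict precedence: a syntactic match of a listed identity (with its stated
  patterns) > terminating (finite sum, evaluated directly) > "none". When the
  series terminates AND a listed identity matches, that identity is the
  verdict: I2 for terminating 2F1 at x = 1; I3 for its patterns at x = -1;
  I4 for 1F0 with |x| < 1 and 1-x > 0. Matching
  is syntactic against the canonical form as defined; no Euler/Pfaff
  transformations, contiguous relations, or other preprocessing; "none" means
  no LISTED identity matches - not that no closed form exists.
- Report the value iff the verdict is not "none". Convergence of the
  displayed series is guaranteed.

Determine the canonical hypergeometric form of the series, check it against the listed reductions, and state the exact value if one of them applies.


The series (x = -1/4) is 2F1: upper {1, 1}, lower {2}, prefactor 1/2. Verdict: the I6 logarithm reduction applies (the logarithm: parameters (1,1;2), x = -1/4). Exact value: 2 * ln(5/4).

Key step: t_0 being 1/2, the product of the first k integers (prefactor 1/2) is k!.
Term ratio: r(k) = (-1/4) * (k+1) (k+1) / [(k+2) (k+1)] - rational; roots negated = parameters, x = (-1/4), C = 1/2.
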